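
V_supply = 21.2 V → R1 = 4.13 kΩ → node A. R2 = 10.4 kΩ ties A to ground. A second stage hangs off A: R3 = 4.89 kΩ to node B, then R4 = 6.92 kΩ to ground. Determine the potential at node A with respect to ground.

Node A sees R2 in parallel with the series input of stage 2, R3 + R4 = 11.81 kΩ.
Effective lower resistance at A: R2 ‖ 11.81 = 5.530 kΩ.
V_A = 21.2 × 5.530/(4.13 + 5.530) = 12.14 V.

V_A ≈ 12.1 V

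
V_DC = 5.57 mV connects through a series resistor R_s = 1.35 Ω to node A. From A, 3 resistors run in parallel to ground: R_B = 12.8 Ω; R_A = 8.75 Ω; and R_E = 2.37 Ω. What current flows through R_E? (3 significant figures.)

Combine the parallel branches: R_p = (1/12.8 + 1/8.75 + 1/2.37)⁻¹ = 1.628 Ω.
Node voltage V_A = V_DC · R_p/(R_s + R_p) = 5.57 × 0.5466 = 3.045 mV.
Branch current I = V_A/R_E = 3.045/2.37 = 1.285 mA.
(Equivalently: I_total = 1.871 mA, then current-divider fraction G_k/ΣG = 0.6868.)

I ≈ 1.28 mA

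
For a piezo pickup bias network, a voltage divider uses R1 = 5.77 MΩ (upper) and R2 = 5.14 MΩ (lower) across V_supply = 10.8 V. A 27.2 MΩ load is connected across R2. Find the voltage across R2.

First combine the lower leg with the load: R2 ‖ R_L = 4.323 MΩ.
Voltage divider with the loaded lower leg: V_out = 10.8 × 4.323/(5.77 + 4.323) = 10.8 × 0.4283 = 4.626 V.
(Unloaded it would be 5.09 V; the load pulls it down.)

V_out ≈ 4.63 V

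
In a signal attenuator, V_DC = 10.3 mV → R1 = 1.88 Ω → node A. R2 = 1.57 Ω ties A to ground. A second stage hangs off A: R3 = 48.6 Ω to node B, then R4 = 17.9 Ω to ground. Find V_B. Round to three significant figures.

Looking into the second stage from A: R3 + R4 = 66.50 Ω appears in parallel with R2.
R2 ‖ (R3+R4) = 1.534 Ω.
First divider: V_A = V_DC · 1.534/(1.88 + 1.534) = 4.628 mV.
V_B = V_A × 0.2692 = 1.246 mV.

V_B ≈ 1.25 mV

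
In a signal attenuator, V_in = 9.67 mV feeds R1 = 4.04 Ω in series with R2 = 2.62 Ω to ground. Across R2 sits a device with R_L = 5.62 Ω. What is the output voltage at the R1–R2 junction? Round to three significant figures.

The load sits in parallel with R2, giving an effective lower resistance R2' = R2·R_L/(R2+R_L) = 1.787 Ω.
Then V_out = V_in · R2'/(R1 + R2') = 9.67 × 1.787/5.827 = 2.965 mV.
(Unloaded it would be 3.80 mV; the load pulls it down.)

V_out ≈ 2.97 mV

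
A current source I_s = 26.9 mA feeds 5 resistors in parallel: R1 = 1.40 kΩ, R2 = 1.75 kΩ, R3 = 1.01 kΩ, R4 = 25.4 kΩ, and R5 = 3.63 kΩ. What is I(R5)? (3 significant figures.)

I ≈ 2.86 mA

Conductances: ΣG = 1/1.40 + 1/1.75 + 1/1.01 + 1/25.4 + 1/3.63 = 2.591 (1/kΩ).
Current divider: I(R5) = I_s · G_k/ΣG = 26.9 × (0.2755/2.591) = 26.9 × 0.1063 = 2.860 mA.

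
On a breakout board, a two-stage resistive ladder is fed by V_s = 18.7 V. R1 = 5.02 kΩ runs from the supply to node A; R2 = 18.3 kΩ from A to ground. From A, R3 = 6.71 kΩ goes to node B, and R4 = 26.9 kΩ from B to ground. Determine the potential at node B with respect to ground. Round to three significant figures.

V_B ≈ 10.5 V

Looking into the second stage from A: R3 + R4 = 33.61 kΩ appears in parallel with R2.
R2 ‖ (R3+R4) = 11.85 kΩ.
First divider: V_A = V_s · 11.85/(5.02 + 11.85) = 13.13 V.
Stage 2 is unloaded, so V_B = V_A · R4/(R3+R4) = 13.13 × 26.9/33.61 = 10.51 V.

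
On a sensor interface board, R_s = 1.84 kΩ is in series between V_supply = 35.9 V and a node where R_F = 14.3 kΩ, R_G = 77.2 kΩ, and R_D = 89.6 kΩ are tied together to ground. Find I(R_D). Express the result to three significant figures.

Equivalent of the parallel group: R_p = 10.63 kΩ.
Node voltage V_A = V_supply · R_p/(R_s + R_p) = 35.9 × 0.8525 = 30.60 V.
Branch current I = V_A/R_D = 30.60/89.6 = 0.3416 mA.

I ≈ 0.342 mA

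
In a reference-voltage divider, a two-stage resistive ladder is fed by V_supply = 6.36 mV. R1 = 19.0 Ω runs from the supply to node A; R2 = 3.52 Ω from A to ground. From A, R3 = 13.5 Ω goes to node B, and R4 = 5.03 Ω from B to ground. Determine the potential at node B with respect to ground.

V_B ≈ 0.233 mV

The second stage (R3 + R4 = 18.53 Ω) loads node A in parallel with R2.
R2 ‖ (R3+R4) = 2.958 Ω.
V_A = 6.36 × 2.958/(19.0 + 2.958) = 0.8568 mV.
V_B = V_A × 0.2715 = 0.2326 mV.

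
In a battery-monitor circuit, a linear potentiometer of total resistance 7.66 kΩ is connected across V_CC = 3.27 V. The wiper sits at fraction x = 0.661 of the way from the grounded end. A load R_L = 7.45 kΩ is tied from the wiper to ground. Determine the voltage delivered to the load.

The pot divides into 2.597 kΩ above the wiper and 5.063 kΩ below.
Lower segment in parallel with the load: 5.063 ‖ 7.45 = 3.015 kΩ.
Then V_out = V_CC · 3.015/(2.597 + 3.015) = 1.757 V.

V_out ≈ 1.76 V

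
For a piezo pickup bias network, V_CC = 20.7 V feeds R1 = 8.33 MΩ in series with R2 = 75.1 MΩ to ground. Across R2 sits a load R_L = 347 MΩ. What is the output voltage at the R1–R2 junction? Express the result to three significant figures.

First combine the lower leg with the load: R2 ‖ R_L = 61.74 MΩ.
Voltage divider with the loaded lower leg: V_out = 20.7 × 61.74/(8.33 + 61.74) = 20.7 × 0.8811 = 18.24 V.

V_out ≈ 18.2 V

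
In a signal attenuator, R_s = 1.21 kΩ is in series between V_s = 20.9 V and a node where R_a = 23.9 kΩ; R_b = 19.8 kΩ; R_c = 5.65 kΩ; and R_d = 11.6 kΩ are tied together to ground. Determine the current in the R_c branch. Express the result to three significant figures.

I ≈ 2.59 mA

Parallel bank: R_p = 1/(1/23.9 + 1/19.8 + 1/5.65 + 1/11.6) = 2.813 kΩ.
V_A by voltage divider: V_A = 20.9 × 2.813/(1.21 + 2.813) = 14.61 V.
I(R_c) = V_A / R_c = 14.61/5.65 = 2.586 mA.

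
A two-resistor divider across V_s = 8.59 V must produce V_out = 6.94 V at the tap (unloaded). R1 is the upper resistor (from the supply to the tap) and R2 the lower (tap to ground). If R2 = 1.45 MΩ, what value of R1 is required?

R1 ≈ 0.345 MΩ

V_out/V_s = R2/(R1+R2) = 0.8079.
R1 = R2·(1/k − 1) = 1.45 × 0.2378 = 0.3447 MΩ.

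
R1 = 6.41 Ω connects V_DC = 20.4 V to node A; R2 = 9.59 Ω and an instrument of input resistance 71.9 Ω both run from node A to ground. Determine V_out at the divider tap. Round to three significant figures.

R2 ‖ R_L = (9.59 × 71.9)/(9.59 + 71.9) = 8.461 Ω.
Now apply the divider: V_out = 20.4 × 0.5690 = 11.61 V.
(Unloaded it would be 12.2 V; the load pulls it down.)

V_out ≈ 11.6 V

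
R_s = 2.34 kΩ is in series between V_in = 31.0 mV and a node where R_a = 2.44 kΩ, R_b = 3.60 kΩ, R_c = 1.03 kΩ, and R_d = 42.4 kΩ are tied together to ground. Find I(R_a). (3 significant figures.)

Parallel bank: R_p = 1/(1/2.44 + 1/3.60 + 1/1.03 + 1/42.4) = 0.5945 kΩ.
V_A = 31.0 × 0.5945/2.935 = 6.280 mV.
I(R_a) = V_A / R_a = 6.280/2.44 = 2.574 µA.
(Equivalently: I_total = 10.56 µA, then current-divider fraction G_k/ΣG = 0.2436.)

I ≈ 2.57 µA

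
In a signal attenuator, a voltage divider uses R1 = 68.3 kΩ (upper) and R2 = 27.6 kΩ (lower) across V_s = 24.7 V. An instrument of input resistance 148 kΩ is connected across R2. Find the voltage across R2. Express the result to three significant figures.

V_out ≈ 6.28 V

R2 ‖ R_L = (27.6 × 148)/(27.6 + 148) = 23.26 kΩ.
Then V_out = V_s · R2'/(R1 + R2') = 24.7 × 23.26/91.56 = 6.275 V.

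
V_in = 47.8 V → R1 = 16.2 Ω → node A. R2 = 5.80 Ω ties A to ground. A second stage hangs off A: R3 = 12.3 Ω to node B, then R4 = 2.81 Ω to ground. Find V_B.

Looking into the second stage from A: R3 + R4 = 15.11 Ω appears in parallel with R2.
R2 ‖ (R3+R4) = 4.191 Ω.
So V_A = 47.8 × 0.2055 = 9.825 V.
Stage 2 is unloaded, so V_B = V_A · R4/(R3+R4) = 9.825 × 2.81/15.11 = 1.827 V.

V_B ≈ 1.83 V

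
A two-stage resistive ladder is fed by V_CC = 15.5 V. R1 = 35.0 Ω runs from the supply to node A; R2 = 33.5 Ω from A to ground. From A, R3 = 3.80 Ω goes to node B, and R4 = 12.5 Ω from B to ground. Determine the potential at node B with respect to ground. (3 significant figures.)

Looking into the second stage from A: R3 + R4 = 16.30 Ω appears in parallel with R2.
R2 ‖ (R3+R4) = 10.96 Ω.
First divider: V_A = V_CC · 10.96/(35.0 + 10.96) = 3.698 V.
Then the unloaded second divider: V_B = V_A × R4/(R3+R4) = 3.698 × 0.7669 = 2.836 V.

V_B ≈ 2.84 V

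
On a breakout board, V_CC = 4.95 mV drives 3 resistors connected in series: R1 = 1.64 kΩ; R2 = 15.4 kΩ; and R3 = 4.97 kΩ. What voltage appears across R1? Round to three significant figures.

V ≈ 0.369 mV

ΣR = 1.64 + 15.4 + 4.97 = 22.01 kΩ.
By the voltage-divider rule, V = 4.95 × 1.640/22.01 = 0.3688 mV.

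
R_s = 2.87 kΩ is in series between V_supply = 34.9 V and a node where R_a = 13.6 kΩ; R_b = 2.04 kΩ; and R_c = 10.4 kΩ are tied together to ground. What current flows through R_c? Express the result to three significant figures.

I ≈ 1.16 mA

Parallel bank: R_p = 1/(1/13.6 + 1/2.04 + 1/10.4) = 1.515 kΩ.
V_A = 34.9 × 1.515/4.385 = 12.06 V.
I(R_c) = V_A / R_c = 12.06/10.4 = 1.160 mA.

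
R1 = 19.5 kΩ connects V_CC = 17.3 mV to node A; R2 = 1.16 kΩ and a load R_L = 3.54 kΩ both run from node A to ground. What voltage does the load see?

First combine the lower leg with the load: R2 ‖ R_L = 0.8737 kΩ.
Then V_out = V_CC · R2'/(R1 + R2') = 17.3 × 0.8737/20.37 = 0.7419 mV.

V_out ≈ 0.742 mV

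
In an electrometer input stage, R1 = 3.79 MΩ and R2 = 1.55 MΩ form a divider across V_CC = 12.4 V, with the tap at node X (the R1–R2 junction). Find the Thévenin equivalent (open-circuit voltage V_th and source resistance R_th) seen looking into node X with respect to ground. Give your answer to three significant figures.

V_th is the unloaded tap voltage: V_CC · R2/(R1+R2) = 12.4 × 0.2903 = 3.599 V.
Zeroing V_CC shorts the top of R1 to ground, so R_th = R1 ‖ R2 = 1.100 MΩ.

V_th ≈ 3.60 V, R_th ≈ 1.10 MΩ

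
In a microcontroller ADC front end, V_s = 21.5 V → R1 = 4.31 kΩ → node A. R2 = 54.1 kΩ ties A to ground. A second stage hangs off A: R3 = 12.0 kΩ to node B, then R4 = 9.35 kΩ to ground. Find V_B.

V_B ≈ 7.35 V

The second stage (R3 + R4 = 21.35 kΩ) loads node A in parallel with R2.
Effective lower resistance at A: R2 ‖ 21.35 = 15.31 kΩ.
So V_A = 21.5 × 0.7803 = 16.78 V.
Stage 2 is unloaded, so V_B = V_A · R4/(R3+R4) = 16.78 × 9.35/21.35 = 7.347 V.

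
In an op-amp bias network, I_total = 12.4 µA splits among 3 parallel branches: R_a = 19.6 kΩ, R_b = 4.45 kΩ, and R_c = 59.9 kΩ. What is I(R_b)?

Total conductance ΣG = 1/19.6 + 1/4.45 + 1/59.9 = 0.2924 (units of 1/kΩ).
By the current-divider rule, I = I_total · G_k/ΣG = 12.4 × 0.7684 = 9.529 µA.

I ≈ 9.53 µA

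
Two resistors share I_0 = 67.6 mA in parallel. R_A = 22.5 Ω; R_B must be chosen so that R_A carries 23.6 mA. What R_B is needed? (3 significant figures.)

R_B ≈ 12.1 Ω

The fraction through R_A equals R_B/(R_A+R_B).
With f = 0.3491, R_B = R_A · f/(1−f) = 22.5 × 0.5364 = 12.07 Ω.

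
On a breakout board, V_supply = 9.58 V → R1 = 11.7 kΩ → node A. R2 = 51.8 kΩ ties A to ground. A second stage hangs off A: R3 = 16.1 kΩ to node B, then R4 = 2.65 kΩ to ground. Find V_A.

V_A ≈ 5.18 V

Looking into the second stage from A: R3 + R4 = 18.75 kΩ appears in parallel with R2.
R2 ‖ (R3+R4) = 13.77 kΩ.
So V_A = 9.58 × 0.5406 = 5.179 V.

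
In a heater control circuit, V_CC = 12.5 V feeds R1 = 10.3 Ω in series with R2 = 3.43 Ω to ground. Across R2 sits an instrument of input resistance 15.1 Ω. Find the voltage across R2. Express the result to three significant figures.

V_out ≈ 2.67 V

First combine the lower leg with the load: R2 ‖ R_L = 2.795 Ω.
Then V_out = V_CC · R2'/(R1 + R2') = 12.5 × 2.795/13.10 = 2.668 V.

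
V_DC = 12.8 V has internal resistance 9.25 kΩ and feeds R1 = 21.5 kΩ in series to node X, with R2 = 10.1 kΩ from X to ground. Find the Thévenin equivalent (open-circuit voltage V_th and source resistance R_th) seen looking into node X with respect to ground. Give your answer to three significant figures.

R1' = 9.25 + 21.5 = 30.75 kΩ (source resistance + R1).
Open-circuit (no load on X): V_th = V_DC · R2/(R1' + R2) = 12.8 × 10.1/(30.75 + 10.1) = 3.165 V.
With V_DC suppressed (replaced by a short), R_th = R1' ‖ R2 = (30.75 × 10.1)/(30.75 + 10.1) = 7.603 kΩ.

V_th ≈ 3.16 V, R_th ≈ 7.60 kΩ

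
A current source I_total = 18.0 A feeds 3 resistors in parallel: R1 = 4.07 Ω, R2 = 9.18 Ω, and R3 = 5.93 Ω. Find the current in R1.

I ≈ 8.45 A

Total conductance ΣG = 1/4.07 + 1/9.18 + 1/5.93 = 0.5233 (units of 1/Ω).
R1 takes the fraction G_k/ΣG = 0.2457/0.5233 = 0.4696, so I = 18.0 × 0.4696 = 8.452 A.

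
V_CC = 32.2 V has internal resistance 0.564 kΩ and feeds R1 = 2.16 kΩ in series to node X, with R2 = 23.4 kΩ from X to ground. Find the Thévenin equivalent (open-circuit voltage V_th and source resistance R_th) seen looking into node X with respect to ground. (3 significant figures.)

R1' = 0.564 + 2.16 = 2.724 kΩ (source resistance + R1).
Open-circuit (no load on X): V_th = V_CC · R2/(R1' + R2) = 32.2 × 23.4/(2.724 + 23.4) = 28.84 V.
Looking into X with the source shorted: R_th = R1'·R2/(R1'+R2) = 2.724 × 23.4/26.12 = 2.440 kΩ.

V_th ≈ 28.8 V, R_th ≈ 2.44 kΩ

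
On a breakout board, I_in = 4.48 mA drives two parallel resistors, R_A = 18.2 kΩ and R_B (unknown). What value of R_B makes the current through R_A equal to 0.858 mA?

R_B ≈ 4.31 kΩ

In a two-way split, I_A/I_in = R_B/(R_A + R_B).
0.858/4.48 = R_B/(R_A + R_B) → R_B = R_A · (0.1915)/(1 − 0.1915) = 18.2 × 0.2369 = 4.311 kΩ.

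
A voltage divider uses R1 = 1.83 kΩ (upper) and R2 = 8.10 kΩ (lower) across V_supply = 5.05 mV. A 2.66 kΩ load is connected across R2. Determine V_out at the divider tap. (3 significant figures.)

R2 ‖ R_L = (8.10 × 2.66)/(8.10 + 2.66) = 2.002 kΩ.
Voltage divider with the loaded lower leg: V_out = 5.05 × 2.002/(1.83 + 2.002) = 5.05 × 0.5225 = 2.639 mV.
(Unloaded it would be 4.12 mV; the load pulls it down.)

V_out ≈ 2.64 mV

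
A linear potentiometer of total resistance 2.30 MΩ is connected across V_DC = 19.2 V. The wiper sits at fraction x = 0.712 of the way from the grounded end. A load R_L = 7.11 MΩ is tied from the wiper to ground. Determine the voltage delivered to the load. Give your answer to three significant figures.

Split the track: R_lower = x·R_p = 1.638 MΩ, R_upper = (1−x)·R_p = 0.6624 MΩ.
(x·R_p) ‖ R_L = 1.331 MΩ.
V_out = 19.2 × 1.331/(0.6624 + 1.331) = 12.82 V.

V_out ≈ 12.8 V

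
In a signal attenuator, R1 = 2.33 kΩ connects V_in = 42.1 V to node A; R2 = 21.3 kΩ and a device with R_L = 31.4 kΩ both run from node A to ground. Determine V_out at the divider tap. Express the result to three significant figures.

R2 ‖ R_L = (21.3 × 31.4)/(21.3 + 31.4) = 12.69 kΩ.
Now apply the divider: V_out = 42.1 × 0.8449 = 35.57 V.

V_out ≈ 35.6 V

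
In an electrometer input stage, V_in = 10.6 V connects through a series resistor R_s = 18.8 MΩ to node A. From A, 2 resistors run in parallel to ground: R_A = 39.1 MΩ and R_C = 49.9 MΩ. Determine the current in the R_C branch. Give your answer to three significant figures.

Equivalent of the parallel group: R_p = 21.92 MΩ.
V_A by voltage divider: V_A = 10.6 × 21.92/(18.8 + 21.92) = 5.706 V.
I(R_C) = V_A / R_C = 5.706/49.9 = 0.1144 µA.
(Check via current divider: I_total = 0.2603 µA; share G_k/ΣG = 0.4393 → same result.)

I ≈ 0.114 µA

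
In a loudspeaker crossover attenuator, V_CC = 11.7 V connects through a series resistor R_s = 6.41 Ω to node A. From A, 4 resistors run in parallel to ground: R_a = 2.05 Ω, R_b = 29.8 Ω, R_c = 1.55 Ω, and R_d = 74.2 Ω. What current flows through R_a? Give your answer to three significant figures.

Parallel bank: R_p = 1/(1/2.05 + 1/29.8 + 1/1.55 + 1/74.2) = 0.8475 Ω.
V_A = 11.7 × 0.8475/7.257 = 1.366 V.
I(R_a) = V_A / R_a = 1.366/2.05 = 0.6664 A.
(Equivalently: I_total = 1.612 A, then current-divider fraction G_k/ΣG = 0.4134.)

I ≈ 0.666 A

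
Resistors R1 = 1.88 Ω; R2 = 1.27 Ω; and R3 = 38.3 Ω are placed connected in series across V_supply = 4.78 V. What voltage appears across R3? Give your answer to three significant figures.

V ≈ 4.42 V

Series total: ΣR = 1.88 + 1.27 + 38.3 = 41.45 Ω.
Voltage divider: V = V_supply · (38.30 / 41.45) = 4.78 × 0.9240 = 4.417 V.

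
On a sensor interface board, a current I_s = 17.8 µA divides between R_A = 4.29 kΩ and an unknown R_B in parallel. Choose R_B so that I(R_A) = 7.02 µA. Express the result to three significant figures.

R_B ≈ 2.79 kΩ

The fraction through R_A equals R_B/(R_A+R_B).
7.02/17.8 = R_B/(R_A + R_B) → R_B = R_A · (0.3944)/(1 − 0.3944) = 4.29 × 0.6512 = 2.794 kΩ.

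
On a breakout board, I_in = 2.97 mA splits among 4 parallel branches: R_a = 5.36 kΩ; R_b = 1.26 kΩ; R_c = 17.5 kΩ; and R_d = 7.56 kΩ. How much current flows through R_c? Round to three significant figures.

I ≈ 0.145 mA

Conductances: ΣG = 1/5.36 + 1/1.26 + 1/17.5 + 1/7.56 = 1.170 (1/kΩ).
By the current-divider rule, I = I_in · G_k/ΣG = 2.97 × 0.04886 = 0.1451 mA.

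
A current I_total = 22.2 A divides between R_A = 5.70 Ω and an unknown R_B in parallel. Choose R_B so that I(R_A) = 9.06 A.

Two-branch current divider: I_A = I_total · R_B/(R_A + R_B).
9.06/22.2 = R_B/(R_A + R_B) → R_B = R_A · (0.4081)/(1 − 0.4081) = 5.70 × 0.6895 = 3.930 Ω.

R_B ≈ 3.93 Ω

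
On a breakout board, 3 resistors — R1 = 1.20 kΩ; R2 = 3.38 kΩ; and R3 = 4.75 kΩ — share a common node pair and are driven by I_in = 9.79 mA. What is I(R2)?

Conductances: ΣG = 1/1.20 + 1/3.38 + 1/4.75 = 1.340 (1/kΩ).
By the current-divider rule, I = I_in · G_k/ΣG = 9.79 × 0.2208 = 2.162 mA.

I ≈ 2.16 mA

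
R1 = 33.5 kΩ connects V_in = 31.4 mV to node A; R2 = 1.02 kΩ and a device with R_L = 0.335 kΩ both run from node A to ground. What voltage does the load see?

The load sits in parallel with R2, giving an effective lower resistance R2' = R2·R_L/(R2+R_L) = 0.2522 kΩ.
Then V_out = V_in · R2'/(R1 + R2') = 31.4 × 0.2522/33.75 = 0.2346 mV.

V_out ≈ 0.235 mV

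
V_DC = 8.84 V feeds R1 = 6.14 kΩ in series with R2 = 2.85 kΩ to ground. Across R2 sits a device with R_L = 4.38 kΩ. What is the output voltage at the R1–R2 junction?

V_out ≈ 1.94 V

The load sits in parallel with R2, giving an effective lower resistance R2' = R2·R_L/(R2+R_L) = 1.727 kΩ.
Then V_out = V_DC · R2'/(R1 + R2') = 8.84 × 1.727/7.867 = 1.940 V.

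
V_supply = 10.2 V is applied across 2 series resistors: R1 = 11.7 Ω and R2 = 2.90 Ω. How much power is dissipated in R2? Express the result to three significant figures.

ΣR = 14.60 Ω → I = 10.2/14.60 = 0.6986 A.
V(R2) = I·R = 2.026 V; P = V·I = 2.026 × 0.6986 = 1.415 W.

P ≈ 1.42 W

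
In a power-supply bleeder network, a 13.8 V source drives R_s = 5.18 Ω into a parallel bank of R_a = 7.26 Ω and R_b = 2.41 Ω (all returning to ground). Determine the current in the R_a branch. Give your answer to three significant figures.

Equivalent of the parallel group: R_p = 1.809 Ω.
V_A by voltage divider: V_A = 13.8 × 1.809/(5.18 + 1.809) = 3.572 V.
Branch current I = V_A/R_a = 3.572/7.26 = 0.4921 A.

I ≈ 0.492 A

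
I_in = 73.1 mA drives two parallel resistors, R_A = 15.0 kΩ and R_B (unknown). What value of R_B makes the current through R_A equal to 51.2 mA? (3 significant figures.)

In a two-way split, I_A/I_in = R_B/(R_A + R_B).
With f = 0.7004, R_B = R_A · f/(1−f) = 15.0 × 2.338 = 35.07 kΩ.

R_B ≈ 35.1 kΩ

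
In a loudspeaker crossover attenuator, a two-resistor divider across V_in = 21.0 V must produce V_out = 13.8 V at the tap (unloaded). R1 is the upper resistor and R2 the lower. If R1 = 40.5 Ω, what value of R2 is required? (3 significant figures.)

R2 ≈ 77.6 Ω

The divider ratio is R2/(R1+R2) = 13.8/21.0 = 0.6571.
So R2 = R1 · V_out/(V_in − V_out) = 40.5 × 13.8/(21.0 − 13.8) = 40.5 × 1.917 = 77.62 Ω.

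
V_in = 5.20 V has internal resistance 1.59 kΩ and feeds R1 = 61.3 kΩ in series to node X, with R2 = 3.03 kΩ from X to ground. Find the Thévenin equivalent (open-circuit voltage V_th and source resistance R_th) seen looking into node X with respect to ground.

R1' = 1.59 + 61.3 = 62.89 kΩ (source resistance + R1).
With X open, the divider is unloaded: V_th = 5.20 × 3.03/65.92 = 0.2390 V.
Looking into X with the source shorted: R_th = R1'·R2/(R1'+R2) = 62.89 × 3.03/65.92 = 2.891 kΩ.

V_th ≈ 0.239 V, R_th ≈ 2.89 kΩ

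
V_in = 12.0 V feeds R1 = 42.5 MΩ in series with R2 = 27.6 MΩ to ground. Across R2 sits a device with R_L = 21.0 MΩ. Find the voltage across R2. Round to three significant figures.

The load sits in parallel with R2, giving an effective lower resistance R2' = R2·R_L/(R2+R_L) = 11.93 MΩ.
Now apply the divider: V_out = 12.0 × 0.2191 = 2.629 V.

V_out ≈ 2.63 V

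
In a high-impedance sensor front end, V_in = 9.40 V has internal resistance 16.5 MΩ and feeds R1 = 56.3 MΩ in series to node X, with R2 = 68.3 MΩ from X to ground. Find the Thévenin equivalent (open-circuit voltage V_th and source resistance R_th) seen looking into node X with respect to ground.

V_th ≈ 4.55 V, R_th ≈ 35.2 MΩ

R1' = 16.5 + 56.3 = 72.80 MΩ (source resistance + R1).
Open-circuit (no load on X): V_th = V_in · R2/(R1' + R2) = 9.40 × 68.3/(72.80 + 68.3) = 4.550 V.
With V_in suppressed (replaced by a short), R_th = R1' ‖ R2 = (72.80 × 68.3)/(72.80 + 68.3) = 35.24 MΩ.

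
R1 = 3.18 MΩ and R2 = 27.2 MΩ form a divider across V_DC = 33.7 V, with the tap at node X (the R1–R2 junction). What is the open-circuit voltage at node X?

V_th ≈ 30.2 V

With X open, the divider is unloaded: V_th = 33.7 × 27.2/30.38 = 30.17 V.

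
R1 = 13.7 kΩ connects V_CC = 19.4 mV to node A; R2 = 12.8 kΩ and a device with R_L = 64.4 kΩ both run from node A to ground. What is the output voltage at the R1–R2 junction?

V_out ≈ 8.50 mV

R2 ‖ R_L = (12.8 × 64.4)/(12.8 + 64.4) = 10.68 kΩ.
Now apply the divider: V_out = 19.4 × 0.4380 = 8.497 mV.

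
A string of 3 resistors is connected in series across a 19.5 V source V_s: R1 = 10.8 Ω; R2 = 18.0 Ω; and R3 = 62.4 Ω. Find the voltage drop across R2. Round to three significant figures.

Series total: ΣR = 10.8 + 18.0 + 62.4 = 91.20 Ω.
Voltage divider: V = V_s · (18.00 / 91.20) = 19.5 × 0.1974 = 3.849 V.

V ≈ 3.85 V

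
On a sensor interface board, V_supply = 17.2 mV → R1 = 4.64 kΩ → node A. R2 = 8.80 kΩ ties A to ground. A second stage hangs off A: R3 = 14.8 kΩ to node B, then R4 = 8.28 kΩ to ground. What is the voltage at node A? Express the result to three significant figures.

The second stage (R3 + R4 = 23.08 kΩ) loads node A in parallel with R2.
Effective lower resistance at A: R2 ‖ 23.08 = 6.371 kΩ.
So V_A = 17.2 × 0.5786 = 9.952 mV.

V_A ≈ 9.95 mV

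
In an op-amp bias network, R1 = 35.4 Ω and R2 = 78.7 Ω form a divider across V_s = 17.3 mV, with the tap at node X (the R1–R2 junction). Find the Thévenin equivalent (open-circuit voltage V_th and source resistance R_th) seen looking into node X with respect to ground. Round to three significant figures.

V_th ≈ 11.9 mV, R_th ≈ 24.4 Ω

V_th is the unloaded tap voltage: V_s · R2/(R1+R2) = 17.3 × 0.6897 = 11.93 mV.
Looking into X with the source shorted: R_th = R1·R2/(R1+R2) = 35.40 × 78.7/114.1 = 24.42 Ω.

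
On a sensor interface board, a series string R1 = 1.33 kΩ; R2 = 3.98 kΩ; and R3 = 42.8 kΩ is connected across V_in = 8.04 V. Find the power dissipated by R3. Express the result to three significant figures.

The common current is I = 8.04/48.11 = 0.1671 mA.
V(R3) = I·R = 7.153 V; P = V·I = 7.153 × 0.1671 = 1.195 mW.

P ≈ 1.20 mW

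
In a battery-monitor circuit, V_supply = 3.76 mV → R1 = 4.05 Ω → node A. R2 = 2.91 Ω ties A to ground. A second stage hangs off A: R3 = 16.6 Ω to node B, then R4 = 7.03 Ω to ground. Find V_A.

Looking into the second stage from A: R3 + R4 = 23.63 Ω appears in parallel with R2.
Effective lower resistance at A: R2 ‖ 23.63 = 2.591 Ω.
So V_A = 3.76 × 0.3901 = 1.467 mV.

V_A ≈ 1.47 mV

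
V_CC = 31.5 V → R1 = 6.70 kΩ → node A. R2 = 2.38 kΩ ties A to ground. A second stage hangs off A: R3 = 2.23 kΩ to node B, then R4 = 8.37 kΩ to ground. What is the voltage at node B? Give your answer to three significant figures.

V_B ≈ 5.59 V

The second stage (R3 + R4 = 10.60 kΩ) loads node A in parallel with R2.
Effective lower resistance at A: R2 ‖ 10.60 = 1.944 kΩ.
First divider: V_A = V_CC · 1.944/(6.70 + 1.944) = 7.083 V.
V_B = V_A × 0.7896 = 5.593 V.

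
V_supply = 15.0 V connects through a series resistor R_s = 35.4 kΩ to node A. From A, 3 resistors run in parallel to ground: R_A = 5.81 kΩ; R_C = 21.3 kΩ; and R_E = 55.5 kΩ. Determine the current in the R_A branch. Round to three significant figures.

Combine the parallel branches: R_p = (1/5.81 + 1/21.3 + 1/55.5)⁻¹ = 4.218 kΩ.
Node voltage V_A = V_supply · R_p/(R_s + R_p) = 15.0 × 0.1065 = 1.597 V.
Branch current I = V_A/R_A = 1.597/5.81 = 0.2749 mA.

I ≈ 0.275 mA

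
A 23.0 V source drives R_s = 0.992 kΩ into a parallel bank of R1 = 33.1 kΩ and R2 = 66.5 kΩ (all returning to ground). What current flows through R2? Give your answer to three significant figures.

I ≈ 0.331 mA

Parallel bank: R_p = 1/(1/33.1 + 1/66.5) = 22.10 kΩ.
Node voltage V_A = V_DC · R_p/(R_s + R_p) = 23.0 × 0.9570 = 22.01 V.
I(R2) = V_A / R2 = 22.01/66.5 = 0.3310 mA.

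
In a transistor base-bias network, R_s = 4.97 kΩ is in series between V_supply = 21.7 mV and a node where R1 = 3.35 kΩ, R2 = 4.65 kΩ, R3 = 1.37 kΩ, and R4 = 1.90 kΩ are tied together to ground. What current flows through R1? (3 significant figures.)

Equivalent of the parallel group: R_p = 0.5650 kΩ.
Node voltage V_A = V_supply · R_p/(R_s + R_p) = 21.7 × 0.1021 = 2.215 mV.
Branch current I = V_A/R1 = 2.215/3.35 = 0.6613 µA.

I ≈ 0.661 µA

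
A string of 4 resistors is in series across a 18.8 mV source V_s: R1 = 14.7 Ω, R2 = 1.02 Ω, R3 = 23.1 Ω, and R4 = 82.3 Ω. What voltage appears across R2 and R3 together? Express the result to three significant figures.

Series total: ΣR = 14.7 + 1.02 + 23.1 + 82.3 = 121.1 Ω.
R_{R2..R3} = 1.02 + 23.1 = 24.12 Ω.
V = V_s · R/ΣR = 18.8 × 0.1991 = 3.744 mV.

V ≈ 3.74 mV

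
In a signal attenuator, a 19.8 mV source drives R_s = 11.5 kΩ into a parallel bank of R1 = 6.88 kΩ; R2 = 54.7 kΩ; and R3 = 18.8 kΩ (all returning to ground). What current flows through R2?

Parallel bank: R_p = 1/(1/6.88 + 1/54.7 + 1/18.8) = 4.612 kΩ.
V_A = 19.8 × 4.612/16.11 = 5.668 mV.
Branch current I = V_A/R2 = 5.668/54.7 = 0.1036 µA.

I ≈ 0.104 µA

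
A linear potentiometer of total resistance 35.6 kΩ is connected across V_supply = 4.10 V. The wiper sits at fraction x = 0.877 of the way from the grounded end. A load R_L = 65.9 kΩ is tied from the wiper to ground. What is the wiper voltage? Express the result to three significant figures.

The pot divides into 4.379 kΩ above the wiper and 31.22 kΩ below.
(x·R_p) ‖ R_L = 21.18 kΩ.
V_out = 4.10 × 21.18/(4.379 + 21.18) = 3.398 V.

V_out ≈ 3.40 V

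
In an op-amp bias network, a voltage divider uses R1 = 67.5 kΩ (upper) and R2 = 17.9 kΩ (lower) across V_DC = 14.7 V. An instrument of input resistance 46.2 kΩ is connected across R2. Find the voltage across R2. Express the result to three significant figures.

V_out ≈ 2.36 V

First combine the lower leg with the load: R2 ‖ R_L = 12.90 kΩ.
Now apply the divider: V_out = 14.7 × 0.1605 = 2.359 V.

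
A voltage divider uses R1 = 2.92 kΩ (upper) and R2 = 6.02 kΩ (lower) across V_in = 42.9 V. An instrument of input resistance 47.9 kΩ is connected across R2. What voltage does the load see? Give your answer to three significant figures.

V_out ≈ 27.7 V

The load sits in parallel with R2, giving an effective lower resistance R2' = R2·R_L/(R2+R_L) = 5.348 kΩ.
Now apply the divider: V_out = 42.9 × 0.6468 = 27.75 V.
(Unloaded it would be 28.9 V; the load pulls it down.)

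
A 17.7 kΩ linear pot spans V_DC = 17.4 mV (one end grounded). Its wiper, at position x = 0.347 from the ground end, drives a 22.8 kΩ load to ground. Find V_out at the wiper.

V_out ≈ 5.13 mV

The pot divides into 11.56 kΩ above the wiper and 6.142 kΩ below.
(x·R_p) ‖ R_L = 4.838 kΩ.
V_out = 17.4 × 4.838/(11.56 + 4.838) = 5.135 mV.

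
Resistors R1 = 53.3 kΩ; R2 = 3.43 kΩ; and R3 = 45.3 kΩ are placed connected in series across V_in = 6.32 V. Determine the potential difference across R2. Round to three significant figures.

V ≈ 0.212 V

Series total: ΣR = 53.3 + 3.43 + 45.3 = 102.0 kΩ.
By the voltage-divider rule, V = 6.32 × 3.430/102.0 = 0.2125 V.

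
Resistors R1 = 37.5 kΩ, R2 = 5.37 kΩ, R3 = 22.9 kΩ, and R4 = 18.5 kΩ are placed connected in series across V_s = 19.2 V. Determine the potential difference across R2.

V ≈ 1.22 V

Total series resistance ΣR = 37.5 + 5.37 + 22.9 + 18.5 = 84.27 kΩ.
V = V_s · R/ΣR = 19.2 × 0.06372 = 1.223 V.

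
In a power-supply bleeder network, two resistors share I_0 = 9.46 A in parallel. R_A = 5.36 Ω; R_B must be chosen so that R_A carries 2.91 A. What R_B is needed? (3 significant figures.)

R_B ≈ 2.38 Ω

In a two-way split, I_A/I_0 = R_B/(R_A + R_B).
2.91/9.46 = R_B/(R_A + R_B) → R_B = R_A · (0.3076)/(1 − 0.3076) = 5.36 × 0.4443 = 2.381 Ω.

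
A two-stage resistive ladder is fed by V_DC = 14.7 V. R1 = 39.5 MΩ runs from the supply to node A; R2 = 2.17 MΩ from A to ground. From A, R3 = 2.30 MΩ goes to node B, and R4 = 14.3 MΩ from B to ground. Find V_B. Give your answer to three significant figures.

V_B ≈ 0.587 V

The second stage (R3 + R4 = 16.60 MΩ) loads node A in parallel with R2.
Effective lower resistance at A: R2 ‖ 16.60 = 1.919 MΩ.
First divider: V_A = V_DC · 1.919/(39.5 + 1.919) = 0.6811 V.
Then the unloaded second divider: V_B = V_A × R4/(R3+R4) = 0.6811 × 0.8614 = 0.5867 V.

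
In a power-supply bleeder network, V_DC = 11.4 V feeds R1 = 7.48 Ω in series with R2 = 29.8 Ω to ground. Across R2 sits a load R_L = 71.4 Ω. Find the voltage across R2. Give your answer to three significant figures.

First combine the lower leg with the load: R2 ‖ R_L = 21.02 Ω.
Then V_out = V_DC · R2'/(R1 + R2') = 11.4 × 21.02/28.50 = 8.409 V.

V_out ≈ 8.41 V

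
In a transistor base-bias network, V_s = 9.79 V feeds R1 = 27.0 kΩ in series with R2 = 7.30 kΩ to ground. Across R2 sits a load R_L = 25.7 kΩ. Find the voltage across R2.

V_out ≈ 1.70 V

R2 ‖ R_L = (7.30 × 25.7)/(7.30 + 25.7) = 5.685 kΩ.
Now apply the divider: V_out = 9.79 × 0.1739 = 1.703 V.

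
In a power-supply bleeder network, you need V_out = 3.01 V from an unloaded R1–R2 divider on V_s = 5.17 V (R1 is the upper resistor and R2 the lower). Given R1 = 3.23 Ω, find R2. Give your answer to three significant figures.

Required fraction k = V_out/V_s = 0.5822.
R2 = R1 · 0.5822/(1 − 0.5822) = 4.501 Ω.

R2 ≈ 4.50 Ω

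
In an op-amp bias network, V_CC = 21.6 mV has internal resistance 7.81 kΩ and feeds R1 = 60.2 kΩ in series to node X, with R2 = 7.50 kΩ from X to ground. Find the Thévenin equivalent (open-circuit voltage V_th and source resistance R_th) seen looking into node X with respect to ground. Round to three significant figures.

V_th ≈ 2.15 mV, R_th ≈ 6.76 kΩ

R1' = 7.81 + 60.2 = 68.01 kΩ (source resistance + R1).
Open-circuit (no load on X): V_th = V_CC · R2/(R1' + R2) = 21.6 × 7.50/(68.01 + 7.50) = 2.145 mV.
With V_CC suppressed (replaced by a short), R_th = R1' ‖ R2 = (68.01 × 7.50)/(68.01 + 7.50) = 6.755 kΩ.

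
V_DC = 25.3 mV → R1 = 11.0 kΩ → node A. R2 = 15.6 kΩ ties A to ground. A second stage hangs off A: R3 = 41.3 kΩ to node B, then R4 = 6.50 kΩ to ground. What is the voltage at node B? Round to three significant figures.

V_B ≈ 1.78 mV

Looking into the second stage from A: R3 + R4 = 47.80 kΩ appears in parallel with R2.
Effective lower resistance at A: R2 ‖ 47.80 = 11.76 kΩ.
First divider: V_A = V_DC · 11.76/(11.0 + 11.76) = 13.07 mV.
V_B = V_A × 0.1360 = 1.778 mV.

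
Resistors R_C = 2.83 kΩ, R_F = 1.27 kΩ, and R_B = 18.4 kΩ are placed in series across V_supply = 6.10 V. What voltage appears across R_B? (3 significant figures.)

Series total: ΣR = 2.83 + 1.27 + 18.4 = 22.50 kΩ.
By the voltage-divider rule, V = 6.10 × 18.40/22.50 = 4.988 V.

V ≈ 4.99 V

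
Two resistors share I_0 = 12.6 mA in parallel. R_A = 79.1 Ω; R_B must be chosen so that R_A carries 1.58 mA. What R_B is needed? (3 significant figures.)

In a two-way split, I_A/I_0 = R_B/(R_A + R_B).
With f = 0.1254, R_B = R_A · f/(1−f) = 79.1 × 0.1434 = 11.34 Ω.

R_B ≈ 11.3 Ω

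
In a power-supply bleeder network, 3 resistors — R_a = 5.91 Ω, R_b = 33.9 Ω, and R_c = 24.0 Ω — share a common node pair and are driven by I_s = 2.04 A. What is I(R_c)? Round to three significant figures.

I ≈ 0.354 A

ΣG = 1/5.91 + 1/33.9 + 1/24.0 = 0.2404.
Current divider: I(R_c) = I_s · G_k/ΣG = 2.04 × (0.04167/0.2404) = 2.04 × 0.1733 = 0.3536 A.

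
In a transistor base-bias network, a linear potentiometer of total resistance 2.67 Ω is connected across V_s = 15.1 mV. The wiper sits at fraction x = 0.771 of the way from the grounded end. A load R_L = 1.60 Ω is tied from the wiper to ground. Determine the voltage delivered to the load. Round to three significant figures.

Lower segment x·R_p = 2.059 Ω; upper segment (1−x)·R_p = 0.6114 Ω.
(x·R_p) ‖ R_L = 0.9003 Ω.
V_out = 15.1 × 0.9003/(0.6114 + 0.9003) = 8.993 mV.

V_out ≈ 8.99 mV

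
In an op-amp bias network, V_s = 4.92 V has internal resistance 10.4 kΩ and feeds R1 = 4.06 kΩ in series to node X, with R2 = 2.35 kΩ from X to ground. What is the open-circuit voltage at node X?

V_th ≈ 0.688 V

R1' = 10.4 + 4.06 = 14.46 kΩ (source resistance + R1).
With X open, the divider is unloaded: V_th = 4.92 × 2.35/16.81 = 0.6878 V.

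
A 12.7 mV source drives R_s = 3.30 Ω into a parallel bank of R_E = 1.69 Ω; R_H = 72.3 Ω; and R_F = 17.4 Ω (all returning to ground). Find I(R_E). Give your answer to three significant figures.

I ≈ 2.36 mA

Parallel bank: R_p = 1/(1/1.69 + 1/72.3 + 1/17.4) = 1.508 Ω.
V_A by voltage divider: V_A = 12.7 × 1.508/(3.30 + 1.508) = 3.984 mV.
I(R_E) = V_A / R_E = 3.984/1.69 = 2.357 mA.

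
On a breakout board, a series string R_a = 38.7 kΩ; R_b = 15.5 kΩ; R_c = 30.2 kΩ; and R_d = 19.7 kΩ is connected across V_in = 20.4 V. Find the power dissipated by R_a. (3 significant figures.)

ΣR = 104.1 kΩ → I = 20.4/104.1 = 0.1960 mA.
P(R_a) = I²·R_a = (0.1960)² × 38.7 = 1.486 mW.

P ≈ 1.49 mW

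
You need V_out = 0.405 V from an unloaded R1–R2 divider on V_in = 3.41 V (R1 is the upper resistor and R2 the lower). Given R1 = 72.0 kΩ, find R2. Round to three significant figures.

V_out/V_in = R2/(R1+R2) = 0.1188.
So R2 = R1 · V_out/(V_in − V_out) = 72.0 × 0.405/(3.41 − 0.405) = 72.0 × 0.1348 = 9.704 kΩ.

R2 ≈ 9.70 kΩ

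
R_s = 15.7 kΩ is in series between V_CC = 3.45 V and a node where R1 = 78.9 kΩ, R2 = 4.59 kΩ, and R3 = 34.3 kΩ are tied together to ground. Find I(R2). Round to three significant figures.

I ≈ 0.148 mA

Equivalent of the parallel group: R_p = 3.851 kΩ.
V_A by voltage divider: V_A = 3.45 × 3.851/(15.7 + 3.851) = 0.6795 V.
I(R2) = V_A / R2 = 0.6795/4.59 = 0.1480 mA.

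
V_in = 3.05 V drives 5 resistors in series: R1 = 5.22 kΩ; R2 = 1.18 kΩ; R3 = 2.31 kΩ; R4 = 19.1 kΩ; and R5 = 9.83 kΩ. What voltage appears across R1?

V ≈ 0.423 V

Series total: ΣR = 5.22 + 1.18 + 2.31 + 19.1 + 9.83 = 37.64 kΩ.
V = V_in · R/ΣR = 3.05 × 0.1387 = 0.4230 V.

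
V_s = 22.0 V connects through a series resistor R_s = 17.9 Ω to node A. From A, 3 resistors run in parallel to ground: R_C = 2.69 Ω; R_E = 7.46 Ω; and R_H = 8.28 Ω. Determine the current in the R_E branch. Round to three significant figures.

I ≈ 0.241 A

Equivalent of the parallel group: R_p = 1.596 Ω.
V_A = 22.0 × 1.596/19.50 = 1.801 V.
Branch current I = V_A/R_E = 1.801/7.46 = 0.2414 A.
(Equivalently: I_total = 1.128 A, then current-divider fraction G_k/ΣG = 0.2139.)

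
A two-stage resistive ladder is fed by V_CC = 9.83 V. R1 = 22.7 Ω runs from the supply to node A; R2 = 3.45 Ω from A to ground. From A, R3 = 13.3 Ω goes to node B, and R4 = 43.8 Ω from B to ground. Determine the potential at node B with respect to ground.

V_B ≈ 0.945 V

The second stage (R3 + R4 = 57.10 Ω) loads node A in parallel with R2.
R2 ‖ (R3+R4) = 3.253 Ω.
First divider: V_A = V_CC · 3.253/(22.7 + 3.253) = 1.232 V.
V_B = V_A × 0.7671 = 0.9452 V.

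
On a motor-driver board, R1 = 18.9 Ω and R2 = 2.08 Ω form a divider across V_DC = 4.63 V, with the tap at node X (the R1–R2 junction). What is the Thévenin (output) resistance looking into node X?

Looking into X with the source shorted: R_th = R1·R2/(R1+R2) = 18.90 × 2.08/20.98 = 1.874 Ω.

R_th ≈ 1.87 Ω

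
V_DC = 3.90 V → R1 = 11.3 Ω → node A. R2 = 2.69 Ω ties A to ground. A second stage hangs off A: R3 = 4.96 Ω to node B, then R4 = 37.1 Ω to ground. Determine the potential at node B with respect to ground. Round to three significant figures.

V_B ≈ 0.629 V

Looking into the second stage from A: R3 + R4 = 42.06 Ω appears in parallel with R2.
R2 ‖ (R3+R4) = 2.528 Ω.
V_A = 3.90 × 2.528/(11.3 + 2.528) = 0.7131 V.
Stage 2 is unloaded, so V_B = V_A · R4/(R3+R4) = 0.7131 × 37.1/42.06 = 0.6290 V.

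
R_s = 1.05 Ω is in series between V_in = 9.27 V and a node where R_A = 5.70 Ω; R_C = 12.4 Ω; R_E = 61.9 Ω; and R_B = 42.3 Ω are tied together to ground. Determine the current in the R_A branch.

Parallel bank: R_p = 1/(1/5.70 + 1/12.4 + 1/61.9 + 1/42.3) = 3.380 Ω.
V_A = 9.27 × 3.380/4.430 = 7.073 V.
I(R_A) = V_A / R_A = 7.073/5.70 = 1.241 A.

I ≈ 1.24 A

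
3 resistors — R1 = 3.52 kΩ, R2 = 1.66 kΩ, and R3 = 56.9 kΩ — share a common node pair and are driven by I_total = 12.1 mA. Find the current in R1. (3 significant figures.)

I ≈ 3.80 mA

ΣG = 1/3.52 + 1/1.66 + 1/56.9 = 0.9041.
By the current-divider rule, I = I_total · G_k/ΣG = 12.1 × 0.3142 = 3.802 mA.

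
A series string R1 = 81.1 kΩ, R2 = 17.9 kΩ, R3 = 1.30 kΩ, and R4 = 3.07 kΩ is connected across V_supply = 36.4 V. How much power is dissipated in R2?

Series current I = V_supply/ΣR = 36.4/103.4 = 0.3521 mA.
P(R2) = I²·R2 = (0.3521)² × 17.9 = 2.220 mW.

P ≈ 2.22 mW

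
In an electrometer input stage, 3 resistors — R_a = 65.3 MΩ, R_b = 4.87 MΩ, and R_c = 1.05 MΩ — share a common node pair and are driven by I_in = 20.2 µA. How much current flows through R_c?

I ≈ 16.4 µA

Conductances: ΣG = 1/65.3 + 1/4.87 + 1/1.05 = 1.173 (1/MΩ).
Current divider: I(R_c) = I_in · G_k/ΣG = 20.2 × (0.9524/1.173) = 20.2 × 0.8119 = 16.40 µA.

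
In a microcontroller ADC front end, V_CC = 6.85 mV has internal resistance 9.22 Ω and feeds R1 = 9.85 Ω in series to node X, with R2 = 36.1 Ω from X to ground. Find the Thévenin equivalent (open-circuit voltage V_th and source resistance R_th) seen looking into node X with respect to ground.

R1' = 9.22 + 9.85 = 19.07 Ω (source resistance + R1).
With X open, the divider is unloaded: V_th = 6.85 × 36.1/55.17 = 4.482 mV.
Looking into X with the source shorted: R_th = R1'·R2/(R1'+R2) = 19.07 × 36.1/55.17 = 12.48 Ω.

V_th ≈ 4.48 mV, R_th ≈ 12.5 Ω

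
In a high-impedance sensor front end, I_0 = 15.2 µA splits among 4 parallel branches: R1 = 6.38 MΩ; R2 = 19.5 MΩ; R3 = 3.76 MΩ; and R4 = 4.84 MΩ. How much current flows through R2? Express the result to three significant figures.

Total conductance ΣG = 1/6.38 + 1/19.5 + 1/3.76 + 1/4.84 = 0.6806 (units of 1/MΩ).
R2 takes the fraction G_k/ΣG = 0.05128/0.6806 = 0.07535, so I = 15.2 × 0.07535 = 1.145 µA.

I ≈ 1.15 µA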